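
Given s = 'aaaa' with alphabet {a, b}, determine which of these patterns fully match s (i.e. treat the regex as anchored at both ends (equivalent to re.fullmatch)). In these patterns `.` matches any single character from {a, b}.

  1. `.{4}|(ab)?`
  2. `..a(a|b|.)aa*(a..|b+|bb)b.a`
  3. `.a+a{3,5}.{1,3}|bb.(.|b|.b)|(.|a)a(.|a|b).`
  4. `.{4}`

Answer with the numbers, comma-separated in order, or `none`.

1 → match
2 → no match
3 → match
4 → match

1, 3, 4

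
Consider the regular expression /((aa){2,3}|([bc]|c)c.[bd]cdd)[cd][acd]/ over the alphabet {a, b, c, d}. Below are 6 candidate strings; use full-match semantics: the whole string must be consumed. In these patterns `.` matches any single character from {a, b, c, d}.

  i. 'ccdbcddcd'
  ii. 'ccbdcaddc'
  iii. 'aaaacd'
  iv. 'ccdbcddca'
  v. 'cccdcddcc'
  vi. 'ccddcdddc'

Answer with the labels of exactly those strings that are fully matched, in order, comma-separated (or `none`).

i → match
ii → no match
iii → match
iv → match
v → match
vi → match

i, iii, iv, v, vi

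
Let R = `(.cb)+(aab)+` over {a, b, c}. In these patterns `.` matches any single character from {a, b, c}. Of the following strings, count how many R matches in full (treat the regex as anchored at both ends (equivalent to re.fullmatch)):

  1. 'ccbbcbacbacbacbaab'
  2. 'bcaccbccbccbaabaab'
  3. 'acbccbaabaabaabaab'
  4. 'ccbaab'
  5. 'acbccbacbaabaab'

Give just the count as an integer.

4

1 → match
2 → no match
3 → match
4 → match
5 → match
Total matched: 4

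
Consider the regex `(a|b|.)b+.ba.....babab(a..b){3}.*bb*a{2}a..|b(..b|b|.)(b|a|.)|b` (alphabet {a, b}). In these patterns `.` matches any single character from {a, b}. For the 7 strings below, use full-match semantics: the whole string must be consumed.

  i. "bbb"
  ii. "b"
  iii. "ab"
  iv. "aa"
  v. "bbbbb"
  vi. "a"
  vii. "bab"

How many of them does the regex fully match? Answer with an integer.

i. "bbb" → match
ii. "b" → match
iii. "ab" → no match
iv. "aa" → no match
v. "bbbbb" → match
vi. "a" → no match
vii. "bab" → match
Total matched: 4

4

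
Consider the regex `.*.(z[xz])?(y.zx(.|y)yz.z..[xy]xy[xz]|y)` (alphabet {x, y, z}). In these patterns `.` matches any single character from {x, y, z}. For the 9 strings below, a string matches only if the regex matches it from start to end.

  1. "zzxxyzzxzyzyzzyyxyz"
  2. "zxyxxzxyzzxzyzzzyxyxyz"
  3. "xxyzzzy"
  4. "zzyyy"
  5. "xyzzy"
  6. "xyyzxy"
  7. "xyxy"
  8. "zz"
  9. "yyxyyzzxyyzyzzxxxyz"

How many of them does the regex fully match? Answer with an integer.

8

1 → match
2 → match
3. "xxyzzzy" → match
4. "zzyyy" → match
5. "xyzzy" → match
6. "xyyzxy" → match
7. "xyxy" → match
8. "zz" → no match
9 → match
Total matched: 8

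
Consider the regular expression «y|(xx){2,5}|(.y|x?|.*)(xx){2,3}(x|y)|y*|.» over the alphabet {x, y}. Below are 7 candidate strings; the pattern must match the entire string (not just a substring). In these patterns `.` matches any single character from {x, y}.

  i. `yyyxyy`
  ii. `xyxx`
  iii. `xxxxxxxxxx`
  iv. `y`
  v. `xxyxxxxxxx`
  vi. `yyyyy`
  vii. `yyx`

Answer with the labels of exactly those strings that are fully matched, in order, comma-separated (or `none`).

i → no match
ii → no match
iii → match
iv → match
v → match
vi → match
vii → no match

iii, iv, v, vi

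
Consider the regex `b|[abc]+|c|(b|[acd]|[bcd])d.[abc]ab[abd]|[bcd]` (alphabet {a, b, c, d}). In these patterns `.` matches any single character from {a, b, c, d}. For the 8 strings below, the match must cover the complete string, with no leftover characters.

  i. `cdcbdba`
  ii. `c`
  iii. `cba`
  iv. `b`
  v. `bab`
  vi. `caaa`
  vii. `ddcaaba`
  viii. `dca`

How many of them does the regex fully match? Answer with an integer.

i → no match
ii → match
iii → match
iv → match
v → match
vi → match
vii → match
viii → no match
Total matched: 6

6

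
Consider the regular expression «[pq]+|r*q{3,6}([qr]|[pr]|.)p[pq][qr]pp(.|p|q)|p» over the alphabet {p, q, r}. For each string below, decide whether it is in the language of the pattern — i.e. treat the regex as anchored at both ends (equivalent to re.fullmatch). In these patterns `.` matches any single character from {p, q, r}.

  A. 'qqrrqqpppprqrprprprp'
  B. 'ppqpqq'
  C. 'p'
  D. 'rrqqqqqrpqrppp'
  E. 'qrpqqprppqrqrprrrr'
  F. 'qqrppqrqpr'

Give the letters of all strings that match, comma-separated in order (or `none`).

B, C, D

A → no match
B. 'ppqpqq' → match
C. 'p' → match
D → match
E → no match
F. 'qqrppqrqpr' → no match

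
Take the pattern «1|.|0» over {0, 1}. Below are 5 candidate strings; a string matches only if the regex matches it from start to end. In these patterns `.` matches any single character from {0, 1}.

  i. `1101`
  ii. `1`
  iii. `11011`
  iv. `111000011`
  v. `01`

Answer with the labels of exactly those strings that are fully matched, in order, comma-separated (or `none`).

i → no match
ii → match
iii → no match
iv → no match
v → no match

ii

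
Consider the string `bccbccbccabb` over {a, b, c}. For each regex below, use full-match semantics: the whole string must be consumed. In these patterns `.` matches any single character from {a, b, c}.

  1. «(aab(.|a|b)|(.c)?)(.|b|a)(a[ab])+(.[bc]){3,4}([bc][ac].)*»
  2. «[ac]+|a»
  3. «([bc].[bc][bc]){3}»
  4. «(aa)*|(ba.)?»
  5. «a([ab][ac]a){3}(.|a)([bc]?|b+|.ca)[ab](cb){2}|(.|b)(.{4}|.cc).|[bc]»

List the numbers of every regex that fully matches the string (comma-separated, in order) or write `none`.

3

1 → no match
2 → no match
3 → match
4 → no match
5 → no match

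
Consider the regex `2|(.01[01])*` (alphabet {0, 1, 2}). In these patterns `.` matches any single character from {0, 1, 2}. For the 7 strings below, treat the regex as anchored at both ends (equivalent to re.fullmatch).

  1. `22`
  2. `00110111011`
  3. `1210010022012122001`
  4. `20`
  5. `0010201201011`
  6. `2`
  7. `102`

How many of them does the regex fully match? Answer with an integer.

1. `22` → no match
2. `00110111011` → no match
3 → no match
4. `20` → no match
5 → no match
6. `2` → match
7. `102` → no match
Total matched: 1

1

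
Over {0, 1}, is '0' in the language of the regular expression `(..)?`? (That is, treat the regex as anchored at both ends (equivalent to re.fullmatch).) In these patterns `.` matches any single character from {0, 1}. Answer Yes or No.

No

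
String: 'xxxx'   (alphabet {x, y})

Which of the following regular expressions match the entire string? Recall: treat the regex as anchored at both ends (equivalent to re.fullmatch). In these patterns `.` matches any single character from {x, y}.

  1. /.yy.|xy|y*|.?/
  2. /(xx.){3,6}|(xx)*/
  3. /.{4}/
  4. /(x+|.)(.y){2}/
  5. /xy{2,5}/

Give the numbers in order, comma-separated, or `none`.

2, 3

1 → no match
2 → match
3 → match
4 → no match — must end with 'y'
5 → no match — must start with 'xy'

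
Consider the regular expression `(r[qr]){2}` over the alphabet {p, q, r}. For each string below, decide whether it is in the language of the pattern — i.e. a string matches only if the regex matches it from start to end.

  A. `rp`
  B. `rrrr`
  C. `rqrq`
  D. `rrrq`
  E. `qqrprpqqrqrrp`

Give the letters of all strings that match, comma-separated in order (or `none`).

A. `rp` → no match
B. `rrrr` → match
C. `rqrq` → match
D. `rrrq` → match
E → no match — must start with `r`

B, C, D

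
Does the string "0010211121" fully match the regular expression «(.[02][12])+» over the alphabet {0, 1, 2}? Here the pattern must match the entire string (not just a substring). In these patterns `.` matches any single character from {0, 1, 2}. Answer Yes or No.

No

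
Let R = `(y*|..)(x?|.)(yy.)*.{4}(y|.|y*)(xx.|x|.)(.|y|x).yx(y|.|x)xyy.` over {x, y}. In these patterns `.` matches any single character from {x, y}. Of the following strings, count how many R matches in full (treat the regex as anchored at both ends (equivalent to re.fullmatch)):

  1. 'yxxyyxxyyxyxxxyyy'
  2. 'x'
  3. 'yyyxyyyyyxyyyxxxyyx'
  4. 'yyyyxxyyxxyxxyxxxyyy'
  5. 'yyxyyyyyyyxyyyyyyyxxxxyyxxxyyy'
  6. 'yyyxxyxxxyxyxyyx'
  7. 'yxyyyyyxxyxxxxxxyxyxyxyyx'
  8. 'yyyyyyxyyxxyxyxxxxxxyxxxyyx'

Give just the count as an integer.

1 → match
2 → no match
3 → match
4 → match
5 → match
6 → match
7 → match
8 → match
Total matched: 7

7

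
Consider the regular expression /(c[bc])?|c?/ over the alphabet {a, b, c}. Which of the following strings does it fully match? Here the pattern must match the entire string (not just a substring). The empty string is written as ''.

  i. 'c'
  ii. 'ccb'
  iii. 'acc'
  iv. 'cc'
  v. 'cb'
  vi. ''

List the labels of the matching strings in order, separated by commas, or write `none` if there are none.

i → match
ii → no match
iii → no match
iv → match
v → match
vi → match

i, iv, v, vi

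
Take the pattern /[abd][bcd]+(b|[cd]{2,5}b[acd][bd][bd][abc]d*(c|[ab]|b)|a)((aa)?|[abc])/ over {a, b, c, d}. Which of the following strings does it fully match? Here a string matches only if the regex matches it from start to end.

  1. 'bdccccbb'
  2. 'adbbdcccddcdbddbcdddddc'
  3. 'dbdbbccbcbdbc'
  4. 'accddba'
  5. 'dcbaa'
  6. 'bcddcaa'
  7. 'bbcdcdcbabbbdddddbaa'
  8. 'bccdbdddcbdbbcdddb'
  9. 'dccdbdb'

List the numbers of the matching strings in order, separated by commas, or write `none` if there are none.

1 → match
2 → match
3 → match
4 → match
5 → match
6 → match
7 → match
8 → match
9 → match

1, 2, 3, 4, 5, 6, 7, 8, 9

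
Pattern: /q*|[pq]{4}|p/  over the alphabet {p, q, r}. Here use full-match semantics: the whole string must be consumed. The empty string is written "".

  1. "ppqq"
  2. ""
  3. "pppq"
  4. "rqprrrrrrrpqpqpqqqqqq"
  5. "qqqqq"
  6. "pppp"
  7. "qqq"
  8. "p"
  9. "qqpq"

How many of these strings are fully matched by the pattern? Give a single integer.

8

1 → match
2 → match
3 → match
4 → no match
5 → match
6 → match
7 → match
8 → match
9 → match
Total matched: 8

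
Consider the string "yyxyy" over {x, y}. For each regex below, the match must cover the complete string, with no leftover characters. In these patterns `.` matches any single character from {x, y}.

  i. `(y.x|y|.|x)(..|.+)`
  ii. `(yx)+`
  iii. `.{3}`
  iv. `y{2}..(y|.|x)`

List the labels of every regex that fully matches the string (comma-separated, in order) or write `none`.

i → match
ii → no match — must start with "yx"
iii → no match
iv → match

i, iv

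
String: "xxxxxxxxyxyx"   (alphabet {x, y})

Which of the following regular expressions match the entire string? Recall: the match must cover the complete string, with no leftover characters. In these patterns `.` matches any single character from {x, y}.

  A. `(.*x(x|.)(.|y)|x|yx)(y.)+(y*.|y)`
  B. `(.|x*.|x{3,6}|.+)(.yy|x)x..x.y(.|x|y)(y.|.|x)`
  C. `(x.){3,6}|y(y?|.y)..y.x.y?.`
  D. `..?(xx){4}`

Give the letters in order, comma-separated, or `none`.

A, B

A → match
B → match
C → no match
D → no match — must end with "xx"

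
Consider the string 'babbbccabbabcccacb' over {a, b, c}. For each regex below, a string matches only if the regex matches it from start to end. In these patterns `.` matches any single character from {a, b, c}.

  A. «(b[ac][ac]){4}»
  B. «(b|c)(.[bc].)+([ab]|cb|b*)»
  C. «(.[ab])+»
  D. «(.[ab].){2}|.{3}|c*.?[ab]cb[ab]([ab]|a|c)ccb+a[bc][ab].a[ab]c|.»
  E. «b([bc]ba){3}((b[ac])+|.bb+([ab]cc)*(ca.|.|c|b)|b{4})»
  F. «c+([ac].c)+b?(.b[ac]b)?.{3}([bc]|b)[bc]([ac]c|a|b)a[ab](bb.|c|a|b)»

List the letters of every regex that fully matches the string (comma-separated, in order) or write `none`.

B

A → no match
B → match
C → no match
D → no match
E → no match
F → no match — must start with 'c'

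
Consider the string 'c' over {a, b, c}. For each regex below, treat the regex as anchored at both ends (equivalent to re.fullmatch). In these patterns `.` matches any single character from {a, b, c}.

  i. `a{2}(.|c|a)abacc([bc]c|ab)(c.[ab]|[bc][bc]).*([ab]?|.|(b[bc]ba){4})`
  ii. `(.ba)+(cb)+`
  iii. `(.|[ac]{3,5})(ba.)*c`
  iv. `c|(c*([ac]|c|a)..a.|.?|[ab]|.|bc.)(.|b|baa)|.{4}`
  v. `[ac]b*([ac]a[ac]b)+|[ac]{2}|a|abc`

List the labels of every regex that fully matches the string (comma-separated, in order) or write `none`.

iv

i → no match — must start with 'a'
ii → no match — must end with 'cb'
iii → no match
iv → match
v → no match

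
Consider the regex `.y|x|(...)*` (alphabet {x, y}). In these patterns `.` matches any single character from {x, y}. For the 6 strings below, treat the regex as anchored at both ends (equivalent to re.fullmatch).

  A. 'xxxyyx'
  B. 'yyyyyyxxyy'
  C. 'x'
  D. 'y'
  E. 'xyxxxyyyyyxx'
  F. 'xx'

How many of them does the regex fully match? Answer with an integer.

3

A → match
B → no match
C → match
D → no match
E → match
F → no match
Total matched: 3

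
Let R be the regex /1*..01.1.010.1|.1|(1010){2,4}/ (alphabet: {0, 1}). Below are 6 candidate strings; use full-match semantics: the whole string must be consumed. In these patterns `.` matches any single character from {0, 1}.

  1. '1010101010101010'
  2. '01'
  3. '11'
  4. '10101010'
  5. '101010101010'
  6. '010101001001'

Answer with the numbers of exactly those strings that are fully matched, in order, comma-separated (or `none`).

1 → match
2 → match
3 → match
4 → match
5 → match
6 → match

1, 2, 3, 4, 5, 6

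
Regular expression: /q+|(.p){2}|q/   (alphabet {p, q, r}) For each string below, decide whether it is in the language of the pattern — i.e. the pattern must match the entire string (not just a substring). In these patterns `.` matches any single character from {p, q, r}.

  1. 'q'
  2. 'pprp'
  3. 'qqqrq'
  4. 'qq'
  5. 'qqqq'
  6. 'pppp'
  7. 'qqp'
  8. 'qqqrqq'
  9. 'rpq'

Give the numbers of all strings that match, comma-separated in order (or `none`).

1 → match
2 → match
3 → no match
4 → match
5 → match
6 → match
7 → no match
8 → no match
9 → no match

1, 2, 4, 5, 6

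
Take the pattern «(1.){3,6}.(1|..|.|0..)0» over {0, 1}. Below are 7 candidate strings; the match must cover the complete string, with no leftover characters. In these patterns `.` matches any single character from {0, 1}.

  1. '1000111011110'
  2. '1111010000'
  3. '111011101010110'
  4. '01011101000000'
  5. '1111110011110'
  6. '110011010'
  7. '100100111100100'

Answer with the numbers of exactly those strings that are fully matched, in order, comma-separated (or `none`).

3

1 → no match
2 → no match
3 → match
4 → no match — must start with '1'
5 → no match
6 → no match
7 → no match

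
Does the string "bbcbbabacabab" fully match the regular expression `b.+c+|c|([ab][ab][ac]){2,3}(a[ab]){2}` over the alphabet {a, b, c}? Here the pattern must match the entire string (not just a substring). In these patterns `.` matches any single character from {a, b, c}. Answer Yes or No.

Yes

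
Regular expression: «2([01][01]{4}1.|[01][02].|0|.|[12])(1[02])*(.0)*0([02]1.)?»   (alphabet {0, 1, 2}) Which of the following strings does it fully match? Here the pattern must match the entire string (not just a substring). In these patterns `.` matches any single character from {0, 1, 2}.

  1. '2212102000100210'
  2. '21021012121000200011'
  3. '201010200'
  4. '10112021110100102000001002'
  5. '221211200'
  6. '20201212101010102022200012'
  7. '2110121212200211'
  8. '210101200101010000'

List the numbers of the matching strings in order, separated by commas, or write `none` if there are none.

1, 2, 3, 7

1 → match
2 → match
3. '201010200' → match
4 → no match — must start with '2'
5. '221211200' → no match
6 → no match
7 → match
8 → no match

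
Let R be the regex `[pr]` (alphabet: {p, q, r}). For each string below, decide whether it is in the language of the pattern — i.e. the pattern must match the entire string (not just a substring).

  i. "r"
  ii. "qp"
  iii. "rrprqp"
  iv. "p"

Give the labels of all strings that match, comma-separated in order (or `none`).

i → match
ii → no match
iii → no match
iv → match

i, iv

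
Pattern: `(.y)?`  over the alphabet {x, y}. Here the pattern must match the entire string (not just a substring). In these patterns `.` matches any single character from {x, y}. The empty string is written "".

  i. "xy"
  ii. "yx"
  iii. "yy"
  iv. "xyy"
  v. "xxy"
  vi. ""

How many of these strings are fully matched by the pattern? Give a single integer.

i → match
ii → no match
iii → match
iv → no match
v → no match
vi → match
Total matched: 3

3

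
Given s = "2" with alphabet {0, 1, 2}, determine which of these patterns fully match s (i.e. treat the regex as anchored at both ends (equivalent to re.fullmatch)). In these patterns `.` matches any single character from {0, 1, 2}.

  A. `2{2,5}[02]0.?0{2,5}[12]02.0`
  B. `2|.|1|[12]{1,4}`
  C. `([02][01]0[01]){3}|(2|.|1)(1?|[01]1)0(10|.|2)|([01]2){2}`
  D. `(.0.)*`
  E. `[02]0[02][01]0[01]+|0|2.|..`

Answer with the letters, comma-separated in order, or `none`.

B

A → no match — must end with "0"
B → match
C → no match
D → no match
E → no match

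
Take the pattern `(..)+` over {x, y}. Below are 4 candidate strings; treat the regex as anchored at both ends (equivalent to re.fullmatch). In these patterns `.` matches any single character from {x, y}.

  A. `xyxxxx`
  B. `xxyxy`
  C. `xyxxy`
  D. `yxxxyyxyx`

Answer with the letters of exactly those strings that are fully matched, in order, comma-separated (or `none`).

A → match
B → no match
C → no match
D → no match

A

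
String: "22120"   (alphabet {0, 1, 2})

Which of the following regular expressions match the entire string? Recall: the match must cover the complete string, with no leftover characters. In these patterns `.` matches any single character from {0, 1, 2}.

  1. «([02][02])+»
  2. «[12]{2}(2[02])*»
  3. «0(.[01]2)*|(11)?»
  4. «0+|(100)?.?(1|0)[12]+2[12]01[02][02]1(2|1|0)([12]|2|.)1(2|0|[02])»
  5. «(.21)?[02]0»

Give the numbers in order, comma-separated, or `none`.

5

1 → no match
2 → no match
3 → no match
4 → no match
5 → match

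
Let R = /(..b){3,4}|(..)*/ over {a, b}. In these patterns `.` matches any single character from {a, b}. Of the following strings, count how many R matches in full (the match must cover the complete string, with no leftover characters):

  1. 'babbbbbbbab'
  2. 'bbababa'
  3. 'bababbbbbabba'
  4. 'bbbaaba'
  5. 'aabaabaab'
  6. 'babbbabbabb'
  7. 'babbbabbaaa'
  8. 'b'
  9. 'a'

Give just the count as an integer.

1 → no match
2 → no match
3 → no match
4 → no match
5 → match
6 → no match
7 → no match
8 → no match
9 → no match
Total matched: 1

1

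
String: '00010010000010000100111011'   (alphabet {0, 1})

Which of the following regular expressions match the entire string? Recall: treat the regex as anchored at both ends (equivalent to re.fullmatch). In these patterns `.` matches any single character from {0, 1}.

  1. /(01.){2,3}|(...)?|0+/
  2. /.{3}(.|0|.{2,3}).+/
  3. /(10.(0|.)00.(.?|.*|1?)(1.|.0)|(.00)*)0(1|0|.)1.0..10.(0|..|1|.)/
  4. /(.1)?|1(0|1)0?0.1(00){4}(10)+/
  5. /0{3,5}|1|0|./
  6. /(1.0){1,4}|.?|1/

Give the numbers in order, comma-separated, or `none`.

2, 3

1 → no match
2 → match
3 → match
4 → no match
5 → no match
6 → no match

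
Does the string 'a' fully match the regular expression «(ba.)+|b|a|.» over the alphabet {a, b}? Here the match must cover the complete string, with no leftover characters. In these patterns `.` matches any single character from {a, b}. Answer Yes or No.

Yes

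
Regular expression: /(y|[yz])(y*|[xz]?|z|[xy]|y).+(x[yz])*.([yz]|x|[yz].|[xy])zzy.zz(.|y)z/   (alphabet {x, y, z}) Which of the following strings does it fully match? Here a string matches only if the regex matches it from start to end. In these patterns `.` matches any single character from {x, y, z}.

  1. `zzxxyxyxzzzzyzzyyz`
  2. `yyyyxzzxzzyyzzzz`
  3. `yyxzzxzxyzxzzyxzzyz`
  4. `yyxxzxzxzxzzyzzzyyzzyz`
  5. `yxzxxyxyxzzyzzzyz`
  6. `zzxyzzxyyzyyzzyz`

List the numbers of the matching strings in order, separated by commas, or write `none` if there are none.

1 → no match
2 → match
3 → match
4 → match
5 → match
6 → no match

2, 3, 4, 5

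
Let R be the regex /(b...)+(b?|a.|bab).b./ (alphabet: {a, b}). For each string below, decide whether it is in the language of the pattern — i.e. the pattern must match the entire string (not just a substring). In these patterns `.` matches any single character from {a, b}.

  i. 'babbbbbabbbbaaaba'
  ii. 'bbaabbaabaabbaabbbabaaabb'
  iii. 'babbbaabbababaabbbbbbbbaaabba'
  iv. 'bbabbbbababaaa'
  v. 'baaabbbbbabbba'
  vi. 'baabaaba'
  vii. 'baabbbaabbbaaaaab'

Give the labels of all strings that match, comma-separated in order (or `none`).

i → match
ii → match
iii → match
iv → no match
v → match
vi → no match
vii → no match

i, ii, iii, v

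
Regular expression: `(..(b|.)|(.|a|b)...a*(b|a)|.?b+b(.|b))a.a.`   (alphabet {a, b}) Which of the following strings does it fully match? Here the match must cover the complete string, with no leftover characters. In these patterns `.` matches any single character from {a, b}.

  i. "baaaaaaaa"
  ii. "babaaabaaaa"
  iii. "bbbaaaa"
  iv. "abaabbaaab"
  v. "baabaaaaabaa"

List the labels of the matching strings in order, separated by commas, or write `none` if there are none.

i → match
ii → match
iii → match
iv → no match
v → match

i, ii, iii, v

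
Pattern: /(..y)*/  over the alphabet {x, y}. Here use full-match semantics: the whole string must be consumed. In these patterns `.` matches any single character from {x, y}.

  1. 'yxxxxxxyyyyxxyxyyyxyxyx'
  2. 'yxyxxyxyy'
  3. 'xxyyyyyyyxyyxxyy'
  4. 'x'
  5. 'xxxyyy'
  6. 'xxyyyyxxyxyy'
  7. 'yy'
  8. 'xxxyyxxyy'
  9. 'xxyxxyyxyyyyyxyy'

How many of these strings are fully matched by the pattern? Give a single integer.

2

1 → no match
2 → match
3 → no match
4 → no match
5 → no match
6 → match
7 → no match
8 → no match
9 → no match
Total matched: 2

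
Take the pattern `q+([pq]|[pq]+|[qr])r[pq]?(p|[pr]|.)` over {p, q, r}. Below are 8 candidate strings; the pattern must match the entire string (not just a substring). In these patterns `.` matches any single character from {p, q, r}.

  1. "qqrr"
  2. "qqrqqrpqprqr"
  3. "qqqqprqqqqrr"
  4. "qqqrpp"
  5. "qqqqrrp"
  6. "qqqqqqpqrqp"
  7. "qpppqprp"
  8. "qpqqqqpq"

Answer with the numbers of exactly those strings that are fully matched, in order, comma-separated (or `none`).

1, 4, 5, 6, 7

1. "qqrr" → match
2. "qqrqqrpqprqr" → no match
3. "qqqqprqqqqrr" → no match
4. "qqqrpp" → match
5. "qqqqrrp" → match
6. "qqqqqqpqrqp" → match
7. "qpppqprp" → match
8. "qpqqqqpq" → no match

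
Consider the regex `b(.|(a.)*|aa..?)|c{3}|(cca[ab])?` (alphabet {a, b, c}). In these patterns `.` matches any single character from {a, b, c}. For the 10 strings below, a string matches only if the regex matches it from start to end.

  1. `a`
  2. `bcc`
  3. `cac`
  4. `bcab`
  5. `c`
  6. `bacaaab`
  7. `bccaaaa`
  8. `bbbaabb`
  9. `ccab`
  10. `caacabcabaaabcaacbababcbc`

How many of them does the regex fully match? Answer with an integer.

2

1 → no match
2 → no match
3 → no match
4 → no match
5 → no match
6 → match
7 → no match
8 → no match
9 → match
10 → no match
Total matched: 2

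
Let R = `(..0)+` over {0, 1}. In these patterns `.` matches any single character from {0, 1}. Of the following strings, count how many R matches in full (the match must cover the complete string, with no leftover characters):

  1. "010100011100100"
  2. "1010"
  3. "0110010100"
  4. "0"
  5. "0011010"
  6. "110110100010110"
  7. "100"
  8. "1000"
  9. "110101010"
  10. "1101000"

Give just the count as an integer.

2

1 → no match
2. "1010" → no match
3. "0110010100" → no match
4. "0" → no match
5. "0011010" → no match
6 → match
7. "100" → match
8. "1000" → no match
9. "110101010" → no match
10. "1101000" → no match
Total matched: 2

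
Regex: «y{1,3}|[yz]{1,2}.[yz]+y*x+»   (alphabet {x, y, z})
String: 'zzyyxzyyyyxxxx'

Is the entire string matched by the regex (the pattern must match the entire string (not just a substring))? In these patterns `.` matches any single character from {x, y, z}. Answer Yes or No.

No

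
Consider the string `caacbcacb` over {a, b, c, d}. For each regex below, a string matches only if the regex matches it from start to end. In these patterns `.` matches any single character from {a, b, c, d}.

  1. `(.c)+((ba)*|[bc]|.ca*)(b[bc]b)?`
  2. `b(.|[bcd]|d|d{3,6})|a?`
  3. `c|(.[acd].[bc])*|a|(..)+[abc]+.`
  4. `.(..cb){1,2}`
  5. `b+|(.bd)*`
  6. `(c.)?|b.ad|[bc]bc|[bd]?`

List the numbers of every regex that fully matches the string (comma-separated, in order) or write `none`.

3, 4

1 → no match
2 → no match
3 → match
4 → match
5 → no match
6 → no match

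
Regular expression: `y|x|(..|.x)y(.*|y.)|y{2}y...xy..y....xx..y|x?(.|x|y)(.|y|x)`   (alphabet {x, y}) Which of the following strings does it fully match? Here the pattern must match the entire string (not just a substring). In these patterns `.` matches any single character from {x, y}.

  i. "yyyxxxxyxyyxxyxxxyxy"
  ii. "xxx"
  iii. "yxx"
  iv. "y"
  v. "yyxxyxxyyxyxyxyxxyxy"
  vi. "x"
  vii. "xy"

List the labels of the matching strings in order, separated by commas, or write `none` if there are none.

i, ii, iv, vi, vii

i → match
ii → match
iii → no match
iv → match
v → no match
vi → match
vii → match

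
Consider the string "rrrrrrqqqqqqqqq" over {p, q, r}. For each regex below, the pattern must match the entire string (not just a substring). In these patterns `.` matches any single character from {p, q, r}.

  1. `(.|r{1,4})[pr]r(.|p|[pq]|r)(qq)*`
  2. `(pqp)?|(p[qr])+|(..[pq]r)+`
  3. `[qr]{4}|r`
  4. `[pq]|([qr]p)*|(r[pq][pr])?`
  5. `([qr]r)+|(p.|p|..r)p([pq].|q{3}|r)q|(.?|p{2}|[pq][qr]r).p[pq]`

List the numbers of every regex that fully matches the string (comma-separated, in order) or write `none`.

1 → match
2 → no match
3 → no match
4 → no match
5 → no match

1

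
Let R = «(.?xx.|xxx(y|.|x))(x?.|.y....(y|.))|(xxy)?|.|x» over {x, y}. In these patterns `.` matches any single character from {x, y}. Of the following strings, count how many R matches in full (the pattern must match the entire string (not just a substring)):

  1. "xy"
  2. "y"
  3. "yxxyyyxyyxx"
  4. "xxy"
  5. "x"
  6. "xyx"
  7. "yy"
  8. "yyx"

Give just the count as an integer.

1 → no match
2 → match
3 → match
4 → match
5 → match
6 → no match
7 → no match
8 → no match
Total matched: 4

4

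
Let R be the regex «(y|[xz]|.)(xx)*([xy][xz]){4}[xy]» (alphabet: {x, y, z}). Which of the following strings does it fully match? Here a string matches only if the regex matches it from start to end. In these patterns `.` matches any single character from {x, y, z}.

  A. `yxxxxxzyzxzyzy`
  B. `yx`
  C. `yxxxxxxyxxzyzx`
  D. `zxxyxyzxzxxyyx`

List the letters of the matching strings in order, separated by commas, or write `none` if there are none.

A, C

A → match
B. `yx` → no match
C → match
D → no match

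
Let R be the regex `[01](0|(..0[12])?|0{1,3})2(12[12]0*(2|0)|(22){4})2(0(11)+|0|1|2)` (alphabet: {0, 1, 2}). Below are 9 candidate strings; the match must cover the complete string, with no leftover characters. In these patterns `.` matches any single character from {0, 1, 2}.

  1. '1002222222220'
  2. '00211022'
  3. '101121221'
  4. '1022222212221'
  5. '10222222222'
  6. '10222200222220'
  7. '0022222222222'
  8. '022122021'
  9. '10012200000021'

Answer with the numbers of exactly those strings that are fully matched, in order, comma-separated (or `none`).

1 → no match
2 → no match
3 → no match
4 → no match
5 → no match
6 → no match
7 → match
8 → no match
9 → no match

7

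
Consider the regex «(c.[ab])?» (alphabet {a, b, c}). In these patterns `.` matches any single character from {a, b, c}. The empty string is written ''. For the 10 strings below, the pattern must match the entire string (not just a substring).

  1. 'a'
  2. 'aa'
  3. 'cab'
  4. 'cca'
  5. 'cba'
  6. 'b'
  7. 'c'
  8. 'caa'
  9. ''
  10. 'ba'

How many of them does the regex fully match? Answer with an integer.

5

1 → no match
2 → no match
3 → match
4 → match
5 → match
6 → no match
7 → no match
8 → match
9 → match
10 → no match
Total matched: 5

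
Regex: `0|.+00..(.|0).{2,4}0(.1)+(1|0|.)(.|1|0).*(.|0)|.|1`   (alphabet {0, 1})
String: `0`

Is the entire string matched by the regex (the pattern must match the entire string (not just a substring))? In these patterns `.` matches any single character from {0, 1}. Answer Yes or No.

Yes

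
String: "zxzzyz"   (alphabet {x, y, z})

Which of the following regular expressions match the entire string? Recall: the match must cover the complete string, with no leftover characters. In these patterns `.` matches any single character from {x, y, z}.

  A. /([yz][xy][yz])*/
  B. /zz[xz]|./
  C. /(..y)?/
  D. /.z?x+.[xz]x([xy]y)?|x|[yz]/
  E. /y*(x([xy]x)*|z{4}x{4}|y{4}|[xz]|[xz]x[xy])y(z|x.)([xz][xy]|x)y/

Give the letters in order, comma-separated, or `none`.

A

A → match
B → no match
C → no match
D → no match
E → no match — must end with "y"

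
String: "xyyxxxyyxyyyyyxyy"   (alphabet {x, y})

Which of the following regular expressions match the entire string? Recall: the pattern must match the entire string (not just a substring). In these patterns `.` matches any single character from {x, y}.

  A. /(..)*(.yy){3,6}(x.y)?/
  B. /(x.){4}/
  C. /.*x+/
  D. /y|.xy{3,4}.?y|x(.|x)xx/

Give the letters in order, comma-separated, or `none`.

A → match
B → no match
C → no match — must end with "x"
D → no match

A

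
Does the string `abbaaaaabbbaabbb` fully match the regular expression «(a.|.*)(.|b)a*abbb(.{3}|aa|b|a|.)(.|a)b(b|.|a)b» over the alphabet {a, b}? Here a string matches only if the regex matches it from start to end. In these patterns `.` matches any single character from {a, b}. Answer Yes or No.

Yes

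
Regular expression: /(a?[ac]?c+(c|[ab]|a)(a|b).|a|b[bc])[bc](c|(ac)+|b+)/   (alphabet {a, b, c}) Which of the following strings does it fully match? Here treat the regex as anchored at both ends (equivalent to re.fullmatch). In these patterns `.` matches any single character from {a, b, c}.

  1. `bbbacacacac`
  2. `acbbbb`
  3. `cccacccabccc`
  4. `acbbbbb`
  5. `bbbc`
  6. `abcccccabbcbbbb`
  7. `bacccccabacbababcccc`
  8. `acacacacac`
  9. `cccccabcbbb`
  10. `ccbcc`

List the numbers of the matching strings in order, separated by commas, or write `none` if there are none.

1 → match
2 → match
3 → no match
4 → match
5 → match
6 → no match
7 → no match
8 → match
9 → match
10 → no match

1, 2, 4, 5, 8, 9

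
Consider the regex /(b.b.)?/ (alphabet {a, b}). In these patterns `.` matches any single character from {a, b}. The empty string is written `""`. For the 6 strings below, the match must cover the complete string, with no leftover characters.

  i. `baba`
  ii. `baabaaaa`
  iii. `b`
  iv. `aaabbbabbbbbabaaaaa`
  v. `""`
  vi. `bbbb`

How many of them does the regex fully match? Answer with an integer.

3

i → match
ii → no match
iii → no match
iv → no match
v → match
vi → match
Total matched: 3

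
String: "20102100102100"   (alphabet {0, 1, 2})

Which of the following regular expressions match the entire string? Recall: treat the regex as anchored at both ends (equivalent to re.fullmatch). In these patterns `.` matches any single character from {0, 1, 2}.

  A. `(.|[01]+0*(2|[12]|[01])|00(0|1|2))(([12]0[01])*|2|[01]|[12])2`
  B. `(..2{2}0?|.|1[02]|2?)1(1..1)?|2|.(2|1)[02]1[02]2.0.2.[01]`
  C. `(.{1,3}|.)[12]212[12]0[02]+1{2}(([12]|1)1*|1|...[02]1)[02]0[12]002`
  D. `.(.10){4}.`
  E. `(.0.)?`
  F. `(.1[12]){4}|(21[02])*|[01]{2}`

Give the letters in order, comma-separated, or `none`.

D

A → no match — must end with "2"
B → no match
C → no match — must end with "002"
D → match
E → no match
F → no match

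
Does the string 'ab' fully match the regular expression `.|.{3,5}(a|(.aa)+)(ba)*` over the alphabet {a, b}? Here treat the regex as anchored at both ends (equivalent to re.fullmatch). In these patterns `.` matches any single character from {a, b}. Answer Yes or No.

No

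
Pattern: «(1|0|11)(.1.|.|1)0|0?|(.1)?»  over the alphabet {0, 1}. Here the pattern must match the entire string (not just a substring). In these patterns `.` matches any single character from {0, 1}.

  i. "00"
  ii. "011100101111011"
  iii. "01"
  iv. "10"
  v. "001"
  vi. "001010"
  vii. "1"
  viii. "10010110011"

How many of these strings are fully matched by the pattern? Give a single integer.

i → no match
ii → no match
iii → match
iv → no match
v → no match
vi → no match
vii → no match
viii → no match
Total matched: 1

1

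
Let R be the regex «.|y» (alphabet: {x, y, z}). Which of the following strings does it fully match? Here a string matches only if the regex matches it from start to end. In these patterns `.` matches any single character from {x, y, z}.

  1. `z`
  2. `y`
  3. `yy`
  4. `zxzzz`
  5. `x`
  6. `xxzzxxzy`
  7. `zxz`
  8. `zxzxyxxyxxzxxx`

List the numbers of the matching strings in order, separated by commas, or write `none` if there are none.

1. `z` → match
2. `y` → match
3. `yy` → no match
4. `zxzzz` → no match
5. `x` → match
6. `xxzzxxzy` → no match
7. `zxz` → no match
8 → no match

1, 2, 5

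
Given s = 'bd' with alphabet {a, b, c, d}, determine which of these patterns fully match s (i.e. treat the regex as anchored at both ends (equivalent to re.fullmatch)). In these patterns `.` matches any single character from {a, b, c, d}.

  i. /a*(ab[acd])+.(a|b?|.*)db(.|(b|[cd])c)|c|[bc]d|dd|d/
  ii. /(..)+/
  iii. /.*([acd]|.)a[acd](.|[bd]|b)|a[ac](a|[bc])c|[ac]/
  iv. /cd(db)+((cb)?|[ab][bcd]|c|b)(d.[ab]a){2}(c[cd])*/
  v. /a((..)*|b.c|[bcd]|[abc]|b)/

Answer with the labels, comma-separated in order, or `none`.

i, ii

i → match
ii → match
iii → no match
iv → no match — must start with 'cddb'
v → no match — must start with 'a'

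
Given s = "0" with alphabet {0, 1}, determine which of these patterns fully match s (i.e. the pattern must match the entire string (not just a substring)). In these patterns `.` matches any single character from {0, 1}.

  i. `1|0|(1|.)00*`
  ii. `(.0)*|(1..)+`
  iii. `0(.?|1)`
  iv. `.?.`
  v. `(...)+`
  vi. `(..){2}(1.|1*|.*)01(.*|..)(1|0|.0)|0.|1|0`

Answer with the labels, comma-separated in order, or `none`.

i, iii, iv, vi

i → match
ii → no match
iii → match
iv → match
v → no match
vi → match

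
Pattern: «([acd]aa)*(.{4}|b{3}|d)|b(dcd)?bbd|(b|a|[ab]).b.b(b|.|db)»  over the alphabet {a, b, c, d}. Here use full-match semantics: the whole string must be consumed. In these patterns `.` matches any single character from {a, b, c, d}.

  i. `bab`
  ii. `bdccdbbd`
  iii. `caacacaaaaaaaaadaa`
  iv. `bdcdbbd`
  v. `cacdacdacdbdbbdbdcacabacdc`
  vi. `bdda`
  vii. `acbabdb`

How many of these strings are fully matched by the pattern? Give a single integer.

i → no match
ii → no match
iii → no match
iv → match
v → no match
vi → match
vii → match
Total matched: 3

3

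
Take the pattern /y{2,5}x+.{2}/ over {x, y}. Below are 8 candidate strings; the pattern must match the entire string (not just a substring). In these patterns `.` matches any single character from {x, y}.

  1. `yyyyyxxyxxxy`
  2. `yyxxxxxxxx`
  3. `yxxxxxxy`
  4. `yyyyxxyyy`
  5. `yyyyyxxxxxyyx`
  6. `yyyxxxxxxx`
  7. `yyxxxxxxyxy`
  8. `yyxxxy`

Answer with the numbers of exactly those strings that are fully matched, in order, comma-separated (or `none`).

2, 6, 8

1. `yyyyyxxyxxxy` → no match
2. `yyxxxxxxxx` → match
3. `yxxxxxxy` → no match
4. `yyyyxxyyy` → no match
5 → no match
6. `yyyxxxxxxx` → match
7. `yyxxxxxxyxy` → no match
8. `yyxxxy` → match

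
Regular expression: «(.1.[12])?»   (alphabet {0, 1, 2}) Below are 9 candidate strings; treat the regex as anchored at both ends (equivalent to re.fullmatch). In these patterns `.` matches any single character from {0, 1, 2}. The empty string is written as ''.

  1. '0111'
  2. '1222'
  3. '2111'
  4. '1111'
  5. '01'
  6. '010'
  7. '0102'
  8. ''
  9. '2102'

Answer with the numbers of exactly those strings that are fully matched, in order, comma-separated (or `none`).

1, 3, 4, 7, 8, 9

1 → match
2 → no match
3 → match
4 → match
5 → no match
6 → no match
7 → match
8 → match
9 → match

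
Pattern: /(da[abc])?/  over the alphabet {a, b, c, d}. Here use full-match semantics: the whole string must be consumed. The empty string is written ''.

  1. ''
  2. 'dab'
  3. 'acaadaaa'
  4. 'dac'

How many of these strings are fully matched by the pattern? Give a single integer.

1 → match
2 → match
3 → no match
4 → match
Total matched: 3

3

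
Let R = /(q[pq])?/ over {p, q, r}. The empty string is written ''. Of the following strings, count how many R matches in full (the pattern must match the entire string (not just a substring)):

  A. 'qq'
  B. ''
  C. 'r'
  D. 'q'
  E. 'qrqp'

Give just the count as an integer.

2

A → match
B → match
C → no match
D → no match
E → no match
Total matched: 2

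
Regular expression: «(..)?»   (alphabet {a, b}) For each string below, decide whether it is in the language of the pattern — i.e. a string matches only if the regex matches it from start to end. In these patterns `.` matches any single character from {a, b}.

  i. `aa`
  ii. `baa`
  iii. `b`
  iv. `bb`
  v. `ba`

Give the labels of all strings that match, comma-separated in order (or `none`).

i, iv, v

i → match
ii → no match
iii → no match
iv → match
v → match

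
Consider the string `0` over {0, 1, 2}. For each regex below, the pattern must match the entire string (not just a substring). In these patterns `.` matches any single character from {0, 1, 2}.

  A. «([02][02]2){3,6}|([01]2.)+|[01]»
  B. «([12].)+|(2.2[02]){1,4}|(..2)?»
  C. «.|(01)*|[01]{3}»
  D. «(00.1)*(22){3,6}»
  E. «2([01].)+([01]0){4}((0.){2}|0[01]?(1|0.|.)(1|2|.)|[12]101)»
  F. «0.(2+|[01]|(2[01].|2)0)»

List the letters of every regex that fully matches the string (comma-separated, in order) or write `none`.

A, C

A → match
B → no match
C → match
D → no match — must end with `22`
E → no match — must start with `2`
F → no match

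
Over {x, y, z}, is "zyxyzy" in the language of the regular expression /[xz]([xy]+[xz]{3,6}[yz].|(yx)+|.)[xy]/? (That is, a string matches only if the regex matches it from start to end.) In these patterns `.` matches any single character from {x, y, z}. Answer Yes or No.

No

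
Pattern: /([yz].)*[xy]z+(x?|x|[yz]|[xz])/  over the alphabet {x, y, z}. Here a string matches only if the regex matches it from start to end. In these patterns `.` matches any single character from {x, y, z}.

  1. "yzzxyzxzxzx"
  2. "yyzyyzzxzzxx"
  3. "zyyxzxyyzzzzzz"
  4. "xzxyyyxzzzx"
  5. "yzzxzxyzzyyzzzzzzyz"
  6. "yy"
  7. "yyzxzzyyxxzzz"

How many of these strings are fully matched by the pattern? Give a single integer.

1. "yzzxyzxzxzx" → no match
2. "yyzyyzzxzzxx" → no match
3 → no match
4. "xzxyyyxzzzx" → no match
5 → no match
6. "yy" → no match
7 → no match
Total matched: 0

0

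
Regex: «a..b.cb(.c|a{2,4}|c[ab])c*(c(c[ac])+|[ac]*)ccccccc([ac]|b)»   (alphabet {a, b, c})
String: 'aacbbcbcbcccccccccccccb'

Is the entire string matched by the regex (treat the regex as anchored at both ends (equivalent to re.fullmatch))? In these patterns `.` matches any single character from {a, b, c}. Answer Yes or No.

Yes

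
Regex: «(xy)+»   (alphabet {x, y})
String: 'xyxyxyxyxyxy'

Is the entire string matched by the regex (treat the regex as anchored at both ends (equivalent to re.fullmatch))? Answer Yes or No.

Yes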